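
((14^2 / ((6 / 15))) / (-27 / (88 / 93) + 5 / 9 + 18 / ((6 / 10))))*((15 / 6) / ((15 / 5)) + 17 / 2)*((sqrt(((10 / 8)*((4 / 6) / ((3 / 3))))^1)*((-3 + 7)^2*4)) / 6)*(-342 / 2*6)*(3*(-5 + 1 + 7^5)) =-333035825633280*sqrt(30) / 1601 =-1139358114657.74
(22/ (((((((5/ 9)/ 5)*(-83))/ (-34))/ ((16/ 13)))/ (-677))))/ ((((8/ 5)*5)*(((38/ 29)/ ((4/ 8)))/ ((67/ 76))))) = -2213836713/ 779038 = -2841.76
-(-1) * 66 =66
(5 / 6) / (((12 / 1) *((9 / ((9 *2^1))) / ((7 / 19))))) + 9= 6191 / 684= 9.05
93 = 93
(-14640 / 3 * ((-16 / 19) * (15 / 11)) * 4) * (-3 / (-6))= 2342400 / 209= 11207.66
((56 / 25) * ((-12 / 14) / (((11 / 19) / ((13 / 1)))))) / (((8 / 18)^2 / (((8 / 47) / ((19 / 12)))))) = -303264 / 12925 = -23.46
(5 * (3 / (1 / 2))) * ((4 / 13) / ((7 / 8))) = 960 / 91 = 10.55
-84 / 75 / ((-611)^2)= -28 / 9333025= -0.00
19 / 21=0.90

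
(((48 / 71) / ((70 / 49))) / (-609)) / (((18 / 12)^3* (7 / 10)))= -128 / 389151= -0.00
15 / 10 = 3 / 2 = 1.50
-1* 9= -9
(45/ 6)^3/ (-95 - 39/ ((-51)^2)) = -2926125/ 659024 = -4.44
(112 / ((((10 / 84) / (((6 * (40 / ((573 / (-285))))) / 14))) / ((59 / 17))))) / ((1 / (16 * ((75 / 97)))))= -108476928000 / 314959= -344416.03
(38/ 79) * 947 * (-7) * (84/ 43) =-21159768/ 3397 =-6228.96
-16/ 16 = -1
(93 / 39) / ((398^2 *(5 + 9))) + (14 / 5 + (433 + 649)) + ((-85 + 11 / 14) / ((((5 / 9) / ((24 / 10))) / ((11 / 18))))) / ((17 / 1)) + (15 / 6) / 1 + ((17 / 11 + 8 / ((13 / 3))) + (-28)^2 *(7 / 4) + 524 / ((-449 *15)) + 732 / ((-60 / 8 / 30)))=-86863269044713181 / 181546024459800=-478.46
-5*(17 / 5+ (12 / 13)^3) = -45989 / 2197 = -20.93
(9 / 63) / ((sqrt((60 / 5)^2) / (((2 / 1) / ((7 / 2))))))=1 / 147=0.01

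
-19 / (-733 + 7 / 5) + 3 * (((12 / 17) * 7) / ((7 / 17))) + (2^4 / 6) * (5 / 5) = 424613 / 10974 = 38.69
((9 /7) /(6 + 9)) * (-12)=-36 /35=-1.03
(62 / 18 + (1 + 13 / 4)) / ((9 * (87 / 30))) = 1385 / 4698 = 0.29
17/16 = 1.06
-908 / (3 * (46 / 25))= -11350 / 69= -164.49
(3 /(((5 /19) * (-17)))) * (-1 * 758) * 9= 388854 /85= 4574.75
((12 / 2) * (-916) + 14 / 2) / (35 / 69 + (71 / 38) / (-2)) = 28784316 / 2239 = 12855.88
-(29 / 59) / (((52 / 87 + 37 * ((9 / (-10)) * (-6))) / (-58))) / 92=365835 / 236587522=0.00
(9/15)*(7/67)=21/335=0.06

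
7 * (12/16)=21/4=5.25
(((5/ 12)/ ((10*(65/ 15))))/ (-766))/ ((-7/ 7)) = 1/ 79664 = 0.00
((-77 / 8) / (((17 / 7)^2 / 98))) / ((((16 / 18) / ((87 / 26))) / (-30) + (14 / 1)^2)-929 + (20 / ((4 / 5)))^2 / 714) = 0.22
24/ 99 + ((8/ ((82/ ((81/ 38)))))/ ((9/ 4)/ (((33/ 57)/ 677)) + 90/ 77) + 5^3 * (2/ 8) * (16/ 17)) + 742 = 3375310813454/ 4374123171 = 771.65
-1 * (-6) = 6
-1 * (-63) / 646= 63 / 646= 0.10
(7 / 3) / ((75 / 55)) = 1.71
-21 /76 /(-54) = 7 /1368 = 0.01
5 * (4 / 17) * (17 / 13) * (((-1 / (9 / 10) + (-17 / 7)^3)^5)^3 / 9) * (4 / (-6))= 592370484693958907801966484532724647684848423887461363260698349111253720 / 7733152215495194587223584007597157952255482379287407793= 76601425678264150.97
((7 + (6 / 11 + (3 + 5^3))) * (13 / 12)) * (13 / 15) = 83993 / 660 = 127.26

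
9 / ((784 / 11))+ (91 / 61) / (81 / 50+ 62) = 22777259 / 152128144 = 0.15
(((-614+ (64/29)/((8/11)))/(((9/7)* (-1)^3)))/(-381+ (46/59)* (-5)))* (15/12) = -6097945/3951366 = -1.54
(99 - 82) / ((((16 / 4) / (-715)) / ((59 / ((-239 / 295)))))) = 211557775 / 956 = 221294.74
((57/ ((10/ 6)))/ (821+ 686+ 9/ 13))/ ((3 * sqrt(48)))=247 * sqrt(3)/ 392000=0.00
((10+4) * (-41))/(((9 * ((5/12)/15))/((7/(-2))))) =8036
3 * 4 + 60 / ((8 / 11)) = 189 / 2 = 94.50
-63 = -63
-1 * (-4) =4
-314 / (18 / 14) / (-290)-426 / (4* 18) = -26489 / 5220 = -5.07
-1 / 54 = -0.02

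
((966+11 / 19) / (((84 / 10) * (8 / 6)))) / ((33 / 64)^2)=324.60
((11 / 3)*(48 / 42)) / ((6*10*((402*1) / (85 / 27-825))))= -6974 / 48843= -0.14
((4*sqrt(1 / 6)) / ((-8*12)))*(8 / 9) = -sqrt(6) / 162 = -0.02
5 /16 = 0.31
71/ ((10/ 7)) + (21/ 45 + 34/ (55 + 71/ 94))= 177413/ 3494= 50.78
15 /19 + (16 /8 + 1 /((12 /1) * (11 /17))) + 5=19859 /2508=7.92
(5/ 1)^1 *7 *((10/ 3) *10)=1166.67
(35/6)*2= 11.67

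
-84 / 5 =-16.80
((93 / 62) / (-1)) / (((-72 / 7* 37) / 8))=7 / 222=0.03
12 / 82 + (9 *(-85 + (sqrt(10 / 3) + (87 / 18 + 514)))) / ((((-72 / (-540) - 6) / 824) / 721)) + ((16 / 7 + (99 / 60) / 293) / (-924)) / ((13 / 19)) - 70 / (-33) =-2662625393477800183 / 6734007280 - 3341835 *sqrt(30) / 11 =-397063837.43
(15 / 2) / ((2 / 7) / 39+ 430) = 4095 / 234784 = 0.02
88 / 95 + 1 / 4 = 447 / 380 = 1.18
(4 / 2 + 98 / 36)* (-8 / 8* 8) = -340 / 9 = -37.78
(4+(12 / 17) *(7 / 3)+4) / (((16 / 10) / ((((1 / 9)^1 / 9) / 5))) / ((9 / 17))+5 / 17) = 164 / 20813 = 0.01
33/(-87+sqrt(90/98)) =-15631/41204 - 77 * sqrt(5)/41204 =-0.38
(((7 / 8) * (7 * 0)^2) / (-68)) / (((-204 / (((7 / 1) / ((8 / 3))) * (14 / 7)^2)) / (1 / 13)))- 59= -59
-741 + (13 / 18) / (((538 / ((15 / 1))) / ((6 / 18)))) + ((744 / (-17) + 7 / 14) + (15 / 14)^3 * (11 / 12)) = -353770785925 / 451739232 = -783.13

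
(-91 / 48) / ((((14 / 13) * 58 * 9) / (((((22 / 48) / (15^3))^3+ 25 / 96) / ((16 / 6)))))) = -23388939843974939 / 71017523712000000000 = -0.00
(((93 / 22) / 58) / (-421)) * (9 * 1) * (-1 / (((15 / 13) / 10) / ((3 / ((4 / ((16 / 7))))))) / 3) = 7254 / 940093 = 0.01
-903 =-903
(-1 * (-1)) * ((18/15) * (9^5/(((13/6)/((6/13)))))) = 12754584/845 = 15094.18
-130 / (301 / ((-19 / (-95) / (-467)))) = 26 / 140567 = 0.00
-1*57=-57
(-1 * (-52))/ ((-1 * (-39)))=4/ 3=1.33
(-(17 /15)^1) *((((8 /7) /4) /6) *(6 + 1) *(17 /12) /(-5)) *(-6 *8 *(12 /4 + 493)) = -573376 /225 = -2548.34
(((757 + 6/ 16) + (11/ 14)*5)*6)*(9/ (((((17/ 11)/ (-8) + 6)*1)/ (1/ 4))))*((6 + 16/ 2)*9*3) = 341874027/ 511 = 669029.41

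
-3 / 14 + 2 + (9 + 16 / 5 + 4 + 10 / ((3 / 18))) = 5459 / 70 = 77.99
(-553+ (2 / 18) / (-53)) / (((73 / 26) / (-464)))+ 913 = 3214057621 / 34821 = 92302.28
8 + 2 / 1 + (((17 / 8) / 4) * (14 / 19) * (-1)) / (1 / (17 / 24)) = 70937 / 7296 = 9.72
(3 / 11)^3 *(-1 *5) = -135 / 1331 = -0.10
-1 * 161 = -161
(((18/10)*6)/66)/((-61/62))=-558/3355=-0.17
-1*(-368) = 368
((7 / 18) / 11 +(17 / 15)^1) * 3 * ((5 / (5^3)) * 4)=2314 / 4125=0.56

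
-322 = -322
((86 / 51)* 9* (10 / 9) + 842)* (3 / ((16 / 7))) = 153307 / 136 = 1127.26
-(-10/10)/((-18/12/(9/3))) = -2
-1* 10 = -10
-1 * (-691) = 691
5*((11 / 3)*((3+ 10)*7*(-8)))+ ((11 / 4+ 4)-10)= -160199 / 12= -13349.92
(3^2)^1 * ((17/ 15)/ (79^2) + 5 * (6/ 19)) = 14.21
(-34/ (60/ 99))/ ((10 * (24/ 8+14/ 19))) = -10659/ 7100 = -1.50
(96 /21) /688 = 0.01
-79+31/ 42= -3287/ 42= -78.26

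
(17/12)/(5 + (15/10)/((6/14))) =1/6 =0.17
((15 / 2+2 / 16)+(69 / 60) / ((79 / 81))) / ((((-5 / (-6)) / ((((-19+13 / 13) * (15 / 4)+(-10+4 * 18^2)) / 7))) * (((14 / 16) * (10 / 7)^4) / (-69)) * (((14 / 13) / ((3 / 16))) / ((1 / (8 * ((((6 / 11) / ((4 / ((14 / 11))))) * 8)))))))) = -22076353188747 / 40448000000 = -545.80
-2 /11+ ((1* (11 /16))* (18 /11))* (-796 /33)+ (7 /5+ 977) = 104619 /110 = 951.08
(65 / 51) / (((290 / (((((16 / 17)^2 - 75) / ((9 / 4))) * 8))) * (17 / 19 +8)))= -6511376 / 50009427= -0.13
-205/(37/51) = -10455/37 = -282.57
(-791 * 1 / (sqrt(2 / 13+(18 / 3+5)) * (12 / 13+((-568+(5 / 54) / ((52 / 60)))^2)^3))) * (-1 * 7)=909012107852476992 * sqrt(1885) / 798478055122899280612613804097985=0.00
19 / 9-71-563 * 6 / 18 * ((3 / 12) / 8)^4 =-650118809 / 9437184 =-68.89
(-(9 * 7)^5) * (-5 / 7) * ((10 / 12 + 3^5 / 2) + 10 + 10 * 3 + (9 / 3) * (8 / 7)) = 117505836945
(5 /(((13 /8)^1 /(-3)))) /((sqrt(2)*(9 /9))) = -60*sqrt(2) /13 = -6.53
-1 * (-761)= 761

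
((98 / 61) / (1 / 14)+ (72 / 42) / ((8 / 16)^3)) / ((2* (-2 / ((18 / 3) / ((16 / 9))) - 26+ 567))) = 208710 / 6230357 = 0.03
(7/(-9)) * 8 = -56/9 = -6.22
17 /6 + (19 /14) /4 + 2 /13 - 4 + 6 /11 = -3077 /24024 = -0.13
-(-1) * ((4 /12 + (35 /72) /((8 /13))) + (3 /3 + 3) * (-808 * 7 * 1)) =-13030777 /576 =-22622.88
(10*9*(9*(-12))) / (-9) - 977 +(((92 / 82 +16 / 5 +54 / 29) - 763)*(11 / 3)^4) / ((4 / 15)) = -7317844475 / 14268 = -512885.09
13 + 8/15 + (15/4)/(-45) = 269/20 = 13.45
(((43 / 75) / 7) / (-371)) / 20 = -43 / 3895500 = -0.00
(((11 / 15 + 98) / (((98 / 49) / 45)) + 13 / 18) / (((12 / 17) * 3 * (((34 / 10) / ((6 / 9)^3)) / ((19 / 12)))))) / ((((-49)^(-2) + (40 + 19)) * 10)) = 11404750 / 46471563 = 0.25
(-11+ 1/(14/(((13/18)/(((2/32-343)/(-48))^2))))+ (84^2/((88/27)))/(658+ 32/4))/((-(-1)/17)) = -131.72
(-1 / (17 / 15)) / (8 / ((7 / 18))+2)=-105 / 2686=-0.04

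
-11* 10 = -110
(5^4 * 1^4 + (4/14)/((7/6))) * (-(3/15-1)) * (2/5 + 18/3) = 3921536/1225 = 3201.25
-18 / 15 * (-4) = 24 / 5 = 4.80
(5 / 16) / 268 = 5 / 4288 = 0.00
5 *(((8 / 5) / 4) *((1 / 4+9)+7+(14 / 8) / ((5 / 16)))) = 437 / 10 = 43.70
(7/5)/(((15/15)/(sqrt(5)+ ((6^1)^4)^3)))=7 * sqrt(5)/5+ 15237476352/5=3047495273.53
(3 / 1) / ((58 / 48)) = 72 / 29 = 2.48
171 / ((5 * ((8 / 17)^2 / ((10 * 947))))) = 46799793 / 32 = 1462493.53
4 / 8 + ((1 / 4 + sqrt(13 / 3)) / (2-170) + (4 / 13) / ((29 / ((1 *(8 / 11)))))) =1410749 / 2786784-sqrt(39) / 504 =0.49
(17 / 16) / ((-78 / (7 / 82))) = -119 / 102336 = -0.00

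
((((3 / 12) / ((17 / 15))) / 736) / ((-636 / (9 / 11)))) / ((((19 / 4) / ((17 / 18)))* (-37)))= 5 / 2413190912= 0.00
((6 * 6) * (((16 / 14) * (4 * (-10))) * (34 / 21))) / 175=-26112 / 1715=-15.23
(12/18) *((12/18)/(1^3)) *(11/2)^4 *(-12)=-14641/3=-4880.33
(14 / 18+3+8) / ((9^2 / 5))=530 / 729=0.73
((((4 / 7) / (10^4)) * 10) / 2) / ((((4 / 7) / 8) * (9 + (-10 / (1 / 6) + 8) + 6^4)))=1 / 313250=0.00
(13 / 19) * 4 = 52 / 19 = 2.74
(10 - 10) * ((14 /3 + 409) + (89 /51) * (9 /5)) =0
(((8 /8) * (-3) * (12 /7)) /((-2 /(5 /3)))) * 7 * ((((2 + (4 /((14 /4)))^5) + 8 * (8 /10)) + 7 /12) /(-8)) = -41.00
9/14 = 0.64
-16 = -16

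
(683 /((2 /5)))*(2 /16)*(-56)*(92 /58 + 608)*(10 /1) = -2112962950 /29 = -72860791.38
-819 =-819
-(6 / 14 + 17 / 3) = -128 / 21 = -6.10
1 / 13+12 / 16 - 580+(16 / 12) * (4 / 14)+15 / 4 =-313973 / 546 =-575.04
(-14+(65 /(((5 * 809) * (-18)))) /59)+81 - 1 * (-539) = 520649735 /859158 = 606.00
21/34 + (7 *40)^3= 746368021/34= 21952000.62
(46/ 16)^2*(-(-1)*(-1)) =-8.27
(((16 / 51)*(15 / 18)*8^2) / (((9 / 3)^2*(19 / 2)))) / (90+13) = 5120 / 2694789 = 0.00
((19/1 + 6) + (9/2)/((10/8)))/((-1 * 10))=-2.86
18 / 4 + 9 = 27 / 2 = 13.50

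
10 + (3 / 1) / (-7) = 67 / 7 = 9.57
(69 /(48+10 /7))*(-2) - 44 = -8095 /173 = -46.79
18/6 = 3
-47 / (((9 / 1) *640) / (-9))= 47 / 640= 0.07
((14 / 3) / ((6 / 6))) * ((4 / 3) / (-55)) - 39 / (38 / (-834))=855.83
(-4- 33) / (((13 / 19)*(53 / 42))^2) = -23561748 / 474721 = -49.63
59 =59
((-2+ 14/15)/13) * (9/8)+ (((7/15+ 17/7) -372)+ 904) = 730006/1365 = 534.80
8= 8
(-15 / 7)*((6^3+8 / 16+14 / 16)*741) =-345160.45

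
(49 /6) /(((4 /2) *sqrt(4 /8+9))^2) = 49 /228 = 0.21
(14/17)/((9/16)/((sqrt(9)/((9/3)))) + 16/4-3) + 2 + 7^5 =7144049/425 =16809.53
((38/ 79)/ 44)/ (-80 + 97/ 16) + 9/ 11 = 76451/ 93457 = 0.82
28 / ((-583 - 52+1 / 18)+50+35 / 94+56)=-5922 / 111793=-0.05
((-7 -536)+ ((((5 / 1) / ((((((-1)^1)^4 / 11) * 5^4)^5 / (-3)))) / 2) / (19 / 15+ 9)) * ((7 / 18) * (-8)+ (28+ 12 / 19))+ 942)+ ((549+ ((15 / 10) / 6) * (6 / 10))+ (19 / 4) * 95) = 709992218001604794 / 507354736328125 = 1399.40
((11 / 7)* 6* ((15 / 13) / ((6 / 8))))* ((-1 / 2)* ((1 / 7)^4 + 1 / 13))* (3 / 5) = -955944 / 2840383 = -0.34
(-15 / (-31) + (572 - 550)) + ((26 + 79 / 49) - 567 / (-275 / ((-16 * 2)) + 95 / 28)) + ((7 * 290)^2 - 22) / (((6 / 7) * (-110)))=-1307132444799 / 29909110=-43703.49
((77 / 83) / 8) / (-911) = -77 / 604904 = -0.00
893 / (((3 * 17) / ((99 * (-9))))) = -265221 / 17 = -15601.24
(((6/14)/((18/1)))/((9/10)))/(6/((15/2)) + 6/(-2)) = -25/2079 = -0.01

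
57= 57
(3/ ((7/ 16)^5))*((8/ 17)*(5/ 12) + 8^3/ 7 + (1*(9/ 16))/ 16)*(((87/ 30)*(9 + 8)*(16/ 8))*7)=159308468224/ 16807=9478697.46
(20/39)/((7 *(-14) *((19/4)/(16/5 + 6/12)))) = -148/36309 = -0.00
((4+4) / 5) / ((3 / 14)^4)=307328 / 405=758.83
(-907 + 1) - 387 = -1293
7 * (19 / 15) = 133 / 15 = 8.87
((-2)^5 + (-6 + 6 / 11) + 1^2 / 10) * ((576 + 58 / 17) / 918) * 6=-4047365 / 28611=-141.46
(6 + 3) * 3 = 27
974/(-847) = -974/847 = -1.15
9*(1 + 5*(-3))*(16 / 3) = -672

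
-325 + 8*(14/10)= -1569/5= -313.80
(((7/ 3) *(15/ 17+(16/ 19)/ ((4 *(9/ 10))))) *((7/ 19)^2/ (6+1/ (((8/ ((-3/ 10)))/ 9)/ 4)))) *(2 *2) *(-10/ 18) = -445214000/ 2635111197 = -0.17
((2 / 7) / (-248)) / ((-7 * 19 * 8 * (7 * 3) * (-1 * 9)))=-1 / 174551328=-0.00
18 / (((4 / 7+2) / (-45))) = -315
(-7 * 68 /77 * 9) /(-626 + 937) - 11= -38243 /3421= -11.18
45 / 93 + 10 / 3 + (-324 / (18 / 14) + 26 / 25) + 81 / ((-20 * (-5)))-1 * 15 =-486079 / 1860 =-261.33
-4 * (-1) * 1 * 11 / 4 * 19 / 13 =209 / 13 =16.08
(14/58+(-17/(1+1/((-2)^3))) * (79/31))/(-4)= 310057/25172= 12.32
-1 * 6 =-6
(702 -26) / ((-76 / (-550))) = 92950 / 19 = 4892.11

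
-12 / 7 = -1.71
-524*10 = -5240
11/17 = 0.65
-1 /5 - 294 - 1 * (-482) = 939 /5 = 187.80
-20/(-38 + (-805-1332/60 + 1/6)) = 600/25951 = 0.02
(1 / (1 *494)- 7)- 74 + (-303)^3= -13742194751 / 494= -27818208.00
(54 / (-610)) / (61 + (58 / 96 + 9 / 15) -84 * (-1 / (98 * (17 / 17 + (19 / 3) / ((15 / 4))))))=-1097712 / 775289443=-0.00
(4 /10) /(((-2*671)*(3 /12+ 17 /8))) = -8 /63745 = -0.00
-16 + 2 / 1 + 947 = 933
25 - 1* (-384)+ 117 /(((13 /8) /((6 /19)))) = 431.74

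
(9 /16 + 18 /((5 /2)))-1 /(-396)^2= 380401 /49005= 7.76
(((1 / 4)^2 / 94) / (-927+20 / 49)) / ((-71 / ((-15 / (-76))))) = 735 / 368471860352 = 0.00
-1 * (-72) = 72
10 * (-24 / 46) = -120 / 23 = -5.22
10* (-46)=-460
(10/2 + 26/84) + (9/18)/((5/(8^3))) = 56.51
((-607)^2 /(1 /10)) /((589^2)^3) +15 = 626300888454503905 /41753392563387961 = 15.00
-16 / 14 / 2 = -4 / 7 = -0.57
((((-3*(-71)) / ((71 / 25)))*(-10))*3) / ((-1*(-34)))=-1125 / 17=-66.18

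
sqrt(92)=2*sqrt(23)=9.59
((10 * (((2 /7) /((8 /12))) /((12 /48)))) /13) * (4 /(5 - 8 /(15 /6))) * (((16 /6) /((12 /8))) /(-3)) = -12800 /7371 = -1.74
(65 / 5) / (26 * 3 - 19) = 13 / 59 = 0.22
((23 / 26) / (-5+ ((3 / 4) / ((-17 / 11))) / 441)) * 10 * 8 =-9196320 / 649883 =-14.15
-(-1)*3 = 3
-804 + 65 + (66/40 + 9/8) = -29449/40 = -736.22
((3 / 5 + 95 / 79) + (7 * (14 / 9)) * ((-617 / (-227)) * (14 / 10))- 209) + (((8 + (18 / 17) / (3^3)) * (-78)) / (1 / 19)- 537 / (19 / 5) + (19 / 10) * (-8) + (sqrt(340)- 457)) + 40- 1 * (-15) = -3294275593264 / 260656155 + 2 * sqrt(85) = -12619.96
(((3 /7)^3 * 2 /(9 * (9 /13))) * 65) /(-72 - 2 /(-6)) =-338 /14749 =-0.02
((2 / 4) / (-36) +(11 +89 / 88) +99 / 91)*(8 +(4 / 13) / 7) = 28764245 / 273273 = 105.26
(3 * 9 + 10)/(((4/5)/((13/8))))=2405/32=75.16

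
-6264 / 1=-6264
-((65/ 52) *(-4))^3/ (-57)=-125/ 57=-2.19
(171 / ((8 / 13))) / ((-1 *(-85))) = 2223 / 680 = 3.27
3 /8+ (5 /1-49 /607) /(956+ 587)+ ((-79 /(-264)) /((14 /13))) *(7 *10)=2451478969 /123631332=19.83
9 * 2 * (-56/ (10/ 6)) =-3024/ 5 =-604.80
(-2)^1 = -2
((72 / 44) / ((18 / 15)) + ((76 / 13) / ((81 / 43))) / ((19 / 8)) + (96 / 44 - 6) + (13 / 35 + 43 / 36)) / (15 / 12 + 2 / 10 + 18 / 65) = 677951 / 2800413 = 0.24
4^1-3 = 1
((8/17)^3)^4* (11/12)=188978561024/1747866711689283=0.00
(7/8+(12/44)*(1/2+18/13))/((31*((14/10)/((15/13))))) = 17025/461032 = 0.04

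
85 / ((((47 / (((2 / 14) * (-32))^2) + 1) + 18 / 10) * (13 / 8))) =3481600 / 336063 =10.36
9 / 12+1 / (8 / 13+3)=193 / 188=1.03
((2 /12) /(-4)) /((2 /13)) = -13 /48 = -0.27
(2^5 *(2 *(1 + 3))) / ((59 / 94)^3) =212629504 / 205379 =1035.30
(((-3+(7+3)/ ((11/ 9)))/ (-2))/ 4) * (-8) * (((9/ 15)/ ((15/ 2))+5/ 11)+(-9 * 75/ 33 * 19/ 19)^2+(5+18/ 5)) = 73715649/ 33275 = 2215.35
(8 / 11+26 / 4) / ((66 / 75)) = 3975 / 484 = 8.21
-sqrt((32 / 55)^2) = -32 / 55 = -0.58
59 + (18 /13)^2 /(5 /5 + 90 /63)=171775 /2873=59.79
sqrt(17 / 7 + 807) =28.45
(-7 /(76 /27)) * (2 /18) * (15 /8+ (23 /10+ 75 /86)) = -182301 /130720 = -1.39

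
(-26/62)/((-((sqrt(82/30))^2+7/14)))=390/3007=0.13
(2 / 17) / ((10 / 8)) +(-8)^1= -672 / 85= -7.91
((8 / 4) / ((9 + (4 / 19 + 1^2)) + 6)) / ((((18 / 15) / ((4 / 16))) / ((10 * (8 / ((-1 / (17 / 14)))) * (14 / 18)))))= -8075 / 4158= -1.94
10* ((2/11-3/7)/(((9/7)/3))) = -190/33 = -5.76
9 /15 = 3 /5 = 0.60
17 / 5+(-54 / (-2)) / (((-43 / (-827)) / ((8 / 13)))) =902663 / 2795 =322.96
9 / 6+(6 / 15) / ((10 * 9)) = 677 / 450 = 1.50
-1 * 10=-10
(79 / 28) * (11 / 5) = 869 / 140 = 6.21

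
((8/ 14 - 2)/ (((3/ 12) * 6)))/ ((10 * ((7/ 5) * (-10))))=1/ 147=0.01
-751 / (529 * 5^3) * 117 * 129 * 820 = -1858914252 / 13225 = -140560.62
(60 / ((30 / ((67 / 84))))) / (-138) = -67 / 5796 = -0.01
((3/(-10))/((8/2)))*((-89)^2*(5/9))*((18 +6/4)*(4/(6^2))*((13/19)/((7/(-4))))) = 1338649/4788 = 279.58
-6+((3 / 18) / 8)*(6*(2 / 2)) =-47 / 8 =-5.88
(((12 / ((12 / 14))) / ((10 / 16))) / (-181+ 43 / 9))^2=254016 / 15721225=0.02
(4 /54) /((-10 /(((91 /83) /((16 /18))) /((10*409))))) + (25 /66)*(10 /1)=1697348999 /448100400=3.79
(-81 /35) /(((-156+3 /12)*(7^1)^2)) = 324 /1068445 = 0.00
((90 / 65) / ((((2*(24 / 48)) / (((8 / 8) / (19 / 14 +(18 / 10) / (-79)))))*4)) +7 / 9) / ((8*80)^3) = 447727 / 113160093696000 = 0.00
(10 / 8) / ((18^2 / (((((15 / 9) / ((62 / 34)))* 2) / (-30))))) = -85 / 361584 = -0.00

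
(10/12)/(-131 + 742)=5/3666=0.00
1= 1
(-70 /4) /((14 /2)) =-5 /2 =-2.50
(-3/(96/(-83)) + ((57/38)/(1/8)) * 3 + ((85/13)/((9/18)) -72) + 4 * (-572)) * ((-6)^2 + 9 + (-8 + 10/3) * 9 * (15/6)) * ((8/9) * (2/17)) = 9602650/663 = 14483.63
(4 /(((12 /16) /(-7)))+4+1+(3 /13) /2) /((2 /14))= -17591 /78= -225.53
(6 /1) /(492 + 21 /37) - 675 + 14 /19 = -77825419 /115425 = -674.25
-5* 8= -40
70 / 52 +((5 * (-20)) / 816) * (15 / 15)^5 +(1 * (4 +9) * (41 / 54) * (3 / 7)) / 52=145351 / 111384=1.30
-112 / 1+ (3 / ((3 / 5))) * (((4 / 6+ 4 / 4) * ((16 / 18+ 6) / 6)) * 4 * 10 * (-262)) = -8131072 / 81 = -100383.60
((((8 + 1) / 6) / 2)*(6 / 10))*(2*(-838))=-3771 / 5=-754.20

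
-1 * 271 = -271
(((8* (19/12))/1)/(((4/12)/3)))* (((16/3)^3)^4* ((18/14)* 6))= 21392098230009856/45927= 465784793912.29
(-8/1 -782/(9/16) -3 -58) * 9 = -13133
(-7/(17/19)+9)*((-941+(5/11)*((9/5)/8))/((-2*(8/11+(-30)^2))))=0.61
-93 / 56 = -1.66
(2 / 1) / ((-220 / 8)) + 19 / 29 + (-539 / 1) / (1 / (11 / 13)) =-9444678 / 20735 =-455.49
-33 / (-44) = 3 / 4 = 0.75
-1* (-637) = 637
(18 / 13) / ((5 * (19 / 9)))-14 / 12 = -7673 / 7410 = -1.04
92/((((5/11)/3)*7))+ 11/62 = 188617/2170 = 86.92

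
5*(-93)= -465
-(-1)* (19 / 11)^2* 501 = 180861 / 121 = 1494.72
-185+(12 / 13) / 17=-40873 / 221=-184.95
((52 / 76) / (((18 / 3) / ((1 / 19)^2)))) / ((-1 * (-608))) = 13 / 25021632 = 0.00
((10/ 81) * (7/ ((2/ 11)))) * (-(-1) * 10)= 3850/ 81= 47.53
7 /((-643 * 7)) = -1 /643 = -0.00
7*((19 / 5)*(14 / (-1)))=-372.40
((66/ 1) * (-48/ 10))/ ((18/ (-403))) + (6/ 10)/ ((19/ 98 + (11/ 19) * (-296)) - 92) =17378453798/ 2450155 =7092.80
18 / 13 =1.38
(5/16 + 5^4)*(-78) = -390195/8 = -48774.38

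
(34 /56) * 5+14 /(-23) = 1563 /644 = 2.43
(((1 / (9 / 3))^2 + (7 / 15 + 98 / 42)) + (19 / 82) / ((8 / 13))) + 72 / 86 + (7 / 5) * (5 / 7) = 6505273 / 1269360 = 5.12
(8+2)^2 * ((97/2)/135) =970/27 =35.93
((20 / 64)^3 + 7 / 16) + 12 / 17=1.17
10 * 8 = 80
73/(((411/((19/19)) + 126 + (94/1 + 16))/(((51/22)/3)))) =1241/14234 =0.09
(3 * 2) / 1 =6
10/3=3.33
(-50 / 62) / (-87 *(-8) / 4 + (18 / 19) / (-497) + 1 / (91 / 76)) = -0.00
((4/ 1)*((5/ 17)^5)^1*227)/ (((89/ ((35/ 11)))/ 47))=4667687500/ 1390040003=3.36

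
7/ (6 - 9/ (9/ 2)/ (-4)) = 1.08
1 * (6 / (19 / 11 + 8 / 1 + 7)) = 33 / 92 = 0.36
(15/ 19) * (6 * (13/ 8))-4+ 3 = 509/ 76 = 6.70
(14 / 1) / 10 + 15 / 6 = 39 / 10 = 3.90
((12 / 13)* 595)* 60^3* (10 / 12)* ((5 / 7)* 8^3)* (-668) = -313970688000000 / 13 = -24151591384615.38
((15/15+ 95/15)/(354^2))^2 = 121/35334224676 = 0.00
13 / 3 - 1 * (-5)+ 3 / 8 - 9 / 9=209 / 24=8.71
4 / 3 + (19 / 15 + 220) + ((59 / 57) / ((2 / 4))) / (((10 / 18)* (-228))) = 222.58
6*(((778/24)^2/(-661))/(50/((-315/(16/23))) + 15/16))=-11.53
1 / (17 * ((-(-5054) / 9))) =9 / 85918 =0.00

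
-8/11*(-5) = 3.64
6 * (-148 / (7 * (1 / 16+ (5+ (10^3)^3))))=-14208 / 112000000567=-0.00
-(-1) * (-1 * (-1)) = 1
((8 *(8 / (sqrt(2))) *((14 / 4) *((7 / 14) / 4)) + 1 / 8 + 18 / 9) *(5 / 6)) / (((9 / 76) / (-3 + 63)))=8075 / 9 + 53200 *sqrt(2) / 9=9256.80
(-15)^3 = -3375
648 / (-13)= -648 / 13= -49.85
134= 134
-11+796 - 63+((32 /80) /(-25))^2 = 11281254 /15625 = 722.00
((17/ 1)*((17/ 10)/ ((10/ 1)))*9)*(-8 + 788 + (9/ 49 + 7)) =25081443/ 1225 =20474.65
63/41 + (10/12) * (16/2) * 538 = 441349/123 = 3588.20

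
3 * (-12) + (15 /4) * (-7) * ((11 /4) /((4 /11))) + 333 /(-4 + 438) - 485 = -9981977 /13888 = -718.75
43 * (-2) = -86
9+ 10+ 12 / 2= 25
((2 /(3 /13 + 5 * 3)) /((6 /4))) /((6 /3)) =13 /297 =0.04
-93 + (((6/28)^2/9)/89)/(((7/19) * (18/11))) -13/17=-3503519183/37365048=-93.76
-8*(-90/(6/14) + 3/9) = 5032/3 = 1677.33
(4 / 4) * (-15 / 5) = -3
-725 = -725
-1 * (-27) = 27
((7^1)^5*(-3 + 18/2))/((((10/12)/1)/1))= 605052/5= 121010.40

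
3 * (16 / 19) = 48 / 19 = 2.53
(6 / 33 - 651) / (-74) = 7159 / 814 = 8.79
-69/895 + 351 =314076/895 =350.92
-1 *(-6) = 6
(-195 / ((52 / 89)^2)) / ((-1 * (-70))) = -23763 / 2912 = -8.16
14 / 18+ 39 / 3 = 124 / 9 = 13.78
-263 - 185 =-448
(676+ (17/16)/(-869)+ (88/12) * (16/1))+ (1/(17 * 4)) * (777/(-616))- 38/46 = 25849977745/32618784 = 792.49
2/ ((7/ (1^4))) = 2/ 7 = 0.29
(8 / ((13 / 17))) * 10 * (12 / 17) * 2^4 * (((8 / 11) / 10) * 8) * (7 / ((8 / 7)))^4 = 138355224 / 143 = 967519.05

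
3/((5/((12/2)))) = 18/5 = 3.60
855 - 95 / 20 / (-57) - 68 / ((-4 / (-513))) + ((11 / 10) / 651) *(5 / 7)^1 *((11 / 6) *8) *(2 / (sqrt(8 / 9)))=-94391 / 12 + 121 *sqrt(2) / 4557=-7865.88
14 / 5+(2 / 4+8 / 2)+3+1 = 113 / 10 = 11.30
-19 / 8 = -2.38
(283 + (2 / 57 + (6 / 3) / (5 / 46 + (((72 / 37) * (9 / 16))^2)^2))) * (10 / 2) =86304658131655 / 60707338311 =1421.65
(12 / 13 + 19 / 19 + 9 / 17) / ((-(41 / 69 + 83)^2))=-1290231 / 3676315552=-0.00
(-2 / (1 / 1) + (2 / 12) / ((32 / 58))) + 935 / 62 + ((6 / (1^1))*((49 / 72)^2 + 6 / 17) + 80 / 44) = 50330231 / 2504304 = 20.10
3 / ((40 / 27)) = 81 / 40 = 2.02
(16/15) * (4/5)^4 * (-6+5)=-4096/9375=-0.44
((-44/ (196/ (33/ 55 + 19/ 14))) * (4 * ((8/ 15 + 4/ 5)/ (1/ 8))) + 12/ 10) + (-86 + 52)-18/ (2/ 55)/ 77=-298279/ 5145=-57.97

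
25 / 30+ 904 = 5429 / 6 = 904.83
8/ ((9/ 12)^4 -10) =-2048/ 2479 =-0.83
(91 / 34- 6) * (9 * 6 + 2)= -3164 / 17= -186.12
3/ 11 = 0.27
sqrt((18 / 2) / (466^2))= 3 / 466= 0.01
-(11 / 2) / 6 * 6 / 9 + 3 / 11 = -67 / 198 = -0.34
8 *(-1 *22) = -176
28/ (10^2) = 7/ 25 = 0.28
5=5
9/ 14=0.64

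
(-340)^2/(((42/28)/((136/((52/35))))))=275128000/39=7054564.10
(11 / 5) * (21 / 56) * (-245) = -1617 / 8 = -202.12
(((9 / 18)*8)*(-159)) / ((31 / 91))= -57876 / 31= -1866.97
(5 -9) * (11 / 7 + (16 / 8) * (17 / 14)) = -16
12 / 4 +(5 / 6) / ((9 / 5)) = 187 / 54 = 3.46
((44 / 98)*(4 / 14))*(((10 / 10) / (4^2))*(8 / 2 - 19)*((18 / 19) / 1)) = -1485 / 13034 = -0.11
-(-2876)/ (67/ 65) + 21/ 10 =1870807/ 670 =2792.25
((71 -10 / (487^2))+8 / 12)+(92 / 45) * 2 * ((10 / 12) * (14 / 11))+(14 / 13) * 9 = 78472305589 / 915709509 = 85.70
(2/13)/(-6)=-1/39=-0.03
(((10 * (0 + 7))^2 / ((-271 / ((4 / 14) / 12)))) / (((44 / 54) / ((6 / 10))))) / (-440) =189 / 262328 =0.00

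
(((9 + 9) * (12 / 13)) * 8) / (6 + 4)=864 / 65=13.29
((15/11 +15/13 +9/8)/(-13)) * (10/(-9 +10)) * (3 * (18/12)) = -187515/14872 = -12.61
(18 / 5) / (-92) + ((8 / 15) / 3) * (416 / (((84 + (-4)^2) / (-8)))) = -308201 / 51750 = -5.96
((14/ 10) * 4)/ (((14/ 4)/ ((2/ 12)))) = 4/ 15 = 0.27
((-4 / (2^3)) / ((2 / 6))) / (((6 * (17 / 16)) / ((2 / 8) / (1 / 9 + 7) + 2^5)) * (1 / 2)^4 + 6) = -0.25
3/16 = 0.19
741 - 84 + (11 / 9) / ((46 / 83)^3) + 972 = 1433332753 / 876024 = 1636.18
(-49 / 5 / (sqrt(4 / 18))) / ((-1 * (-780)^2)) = 49 * sqrt(2) / 2028000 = 0.00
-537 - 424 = -961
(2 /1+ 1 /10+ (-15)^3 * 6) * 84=-8504118 /5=-1700823.60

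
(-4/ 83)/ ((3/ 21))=-28/ 83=-0.34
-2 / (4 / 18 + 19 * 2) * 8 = -18 / 43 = -0.42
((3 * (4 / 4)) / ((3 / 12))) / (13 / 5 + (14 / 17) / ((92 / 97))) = 46920 / 13561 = 3.46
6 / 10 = 3 / 5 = 0.60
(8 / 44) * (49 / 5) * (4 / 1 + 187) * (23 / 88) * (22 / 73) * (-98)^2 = 1033664114 / 4015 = 257450.59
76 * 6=456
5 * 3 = 15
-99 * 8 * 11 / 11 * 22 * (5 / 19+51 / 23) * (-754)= 14241262464 / 437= 32588701.29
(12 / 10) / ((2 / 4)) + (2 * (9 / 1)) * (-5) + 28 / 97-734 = -398336 / 485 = -821.31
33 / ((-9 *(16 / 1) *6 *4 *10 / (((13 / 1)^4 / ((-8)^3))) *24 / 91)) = 28589561 / 141557760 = 0.20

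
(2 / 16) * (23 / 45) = 23 / 360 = 0.06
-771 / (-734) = 771 / 734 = 1.05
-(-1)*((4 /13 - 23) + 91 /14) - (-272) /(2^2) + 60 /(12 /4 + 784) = 1061649 /20462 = 51.88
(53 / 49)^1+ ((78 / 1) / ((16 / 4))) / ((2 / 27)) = 51809 / 196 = 264.33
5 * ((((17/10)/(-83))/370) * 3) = -51/61420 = -0.00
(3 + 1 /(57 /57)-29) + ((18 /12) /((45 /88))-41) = -946 /15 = -63.07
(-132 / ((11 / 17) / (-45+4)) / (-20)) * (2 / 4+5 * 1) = -23001 / 10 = -2300.10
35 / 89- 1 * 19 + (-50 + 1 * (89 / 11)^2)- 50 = -572307 / 10769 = -53.14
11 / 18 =0.61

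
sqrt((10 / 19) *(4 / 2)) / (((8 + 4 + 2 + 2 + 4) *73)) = sqrt(95) / 13870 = 0.00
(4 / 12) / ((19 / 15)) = 5 / 19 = 0.26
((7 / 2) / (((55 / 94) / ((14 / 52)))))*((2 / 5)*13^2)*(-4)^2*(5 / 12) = 119756 / 165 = 725.79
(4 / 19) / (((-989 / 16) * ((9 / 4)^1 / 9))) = -256 / 18791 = -0.01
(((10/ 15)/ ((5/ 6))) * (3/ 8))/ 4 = 3/ 40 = 0.08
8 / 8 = 1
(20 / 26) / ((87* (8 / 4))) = 5 / 1131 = 0.00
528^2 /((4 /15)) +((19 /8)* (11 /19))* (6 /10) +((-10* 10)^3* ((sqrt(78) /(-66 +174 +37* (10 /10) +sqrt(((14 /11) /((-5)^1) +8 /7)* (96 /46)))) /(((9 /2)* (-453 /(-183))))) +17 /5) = -156644950000000* sqrt(78) /252991384281 +976000000* sqrt(2187185) /28110153809 +41817769 /40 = 1040027.20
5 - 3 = 2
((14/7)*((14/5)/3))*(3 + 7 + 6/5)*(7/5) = 10976/375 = 29.27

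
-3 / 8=-0.38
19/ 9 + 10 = 109/ 9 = 12.11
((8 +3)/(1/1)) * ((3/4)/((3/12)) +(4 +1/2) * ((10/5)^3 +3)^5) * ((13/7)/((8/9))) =1865461455/112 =16655905.85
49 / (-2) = -49 / 2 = -24.50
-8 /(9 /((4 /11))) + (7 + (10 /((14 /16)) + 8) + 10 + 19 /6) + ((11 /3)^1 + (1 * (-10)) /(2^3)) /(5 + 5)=1095319 /27720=39.51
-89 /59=-1.51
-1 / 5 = -0.20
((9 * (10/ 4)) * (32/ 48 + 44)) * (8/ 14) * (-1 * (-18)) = 72360/ 7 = 10337.14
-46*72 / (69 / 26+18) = -28704 / 179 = -160.36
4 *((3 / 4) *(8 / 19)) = 24 / 19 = 1.26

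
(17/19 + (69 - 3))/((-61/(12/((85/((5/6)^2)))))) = -6355/59109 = -0.11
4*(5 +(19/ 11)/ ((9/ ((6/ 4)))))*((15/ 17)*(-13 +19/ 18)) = -375175/ 1683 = -222.92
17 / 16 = 1.06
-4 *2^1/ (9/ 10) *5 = -400/ 9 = -44.44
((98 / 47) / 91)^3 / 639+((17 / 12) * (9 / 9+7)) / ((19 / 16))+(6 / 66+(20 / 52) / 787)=230998325413207138 / 23974276363770447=9.64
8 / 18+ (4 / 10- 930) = -41812 / 45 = -929.16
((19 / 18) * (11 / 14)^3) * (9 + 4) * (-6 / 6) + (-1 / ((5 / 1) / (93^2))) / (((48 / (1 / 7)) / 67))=-43413893 / 123480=-351.59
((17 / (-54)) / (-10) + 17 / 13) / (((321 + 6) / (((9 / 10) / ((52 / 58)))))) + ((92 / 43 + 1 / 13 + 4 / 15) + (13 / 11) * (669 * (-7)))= -173522760917203 / 31367278800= -5531.97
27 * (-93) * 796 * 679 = -1357155324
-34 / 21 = -1.62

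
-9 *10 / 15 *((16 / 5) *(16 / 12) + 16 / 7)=-1376 / 35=-39.31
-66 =-66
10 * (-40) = -400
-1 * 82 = -82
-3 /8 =-0.38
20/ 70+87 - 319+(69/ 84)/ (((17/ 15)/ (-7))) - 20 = -122231/ 476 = -256.79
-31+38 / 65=-1977 / 65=-30.42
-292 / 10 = -146 / 5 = -29.20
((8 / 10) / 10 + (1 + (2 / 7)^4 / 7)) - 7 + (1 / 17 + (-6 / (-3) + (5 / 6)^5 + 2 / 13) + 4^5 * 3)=2215810064742319 / 722069056800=3068.70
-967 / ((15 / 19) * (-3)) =18373 / 45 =408.29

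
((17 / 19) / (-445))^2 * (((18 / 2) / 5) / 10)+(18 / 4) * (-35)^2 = 5512.50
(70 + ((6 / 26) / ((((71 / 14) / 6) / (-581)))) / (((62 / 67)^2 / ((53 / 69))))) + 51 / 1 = -434295968 / 20401069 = -21.29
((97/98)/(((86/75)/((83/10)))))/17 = 120765/286552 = 0.42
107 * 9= 963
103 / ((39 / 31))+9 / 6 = 6503 / 78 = 83.37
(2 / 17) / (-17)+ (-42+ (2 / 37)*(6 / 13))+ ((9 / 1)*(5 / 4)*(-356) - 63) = -4109.98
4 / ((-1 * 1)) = -4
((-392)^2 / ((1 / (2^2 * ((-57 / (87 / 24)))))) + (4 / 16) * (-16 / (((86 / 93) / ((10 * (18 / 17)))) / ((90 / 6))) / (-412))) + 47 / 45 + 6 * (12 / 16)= -9664928.51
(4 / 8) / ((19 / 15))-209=-7927 / 38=-208.61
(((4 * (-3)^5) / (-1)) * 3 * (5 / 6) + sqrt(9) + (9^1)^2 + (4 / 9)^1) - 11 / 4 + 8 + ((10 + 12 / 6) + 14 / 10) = 455957 / 180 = 2533.09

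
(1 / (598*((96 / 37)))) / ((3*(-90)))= -37 / 15500160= -0.00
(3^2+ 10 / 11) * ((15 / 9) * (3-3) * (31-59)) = 0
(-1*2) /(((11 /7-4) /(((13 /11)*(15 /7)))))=390 /187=2.09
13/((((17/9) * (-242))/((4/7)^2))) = -936/100793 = -0.01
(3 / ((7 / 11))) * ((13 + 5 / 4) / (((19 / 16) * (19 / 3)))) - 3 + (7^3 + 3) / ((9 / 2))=99137 / 1197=82.82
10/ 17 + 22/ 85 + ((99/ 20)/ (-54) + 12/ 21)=18947/ 14280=1.33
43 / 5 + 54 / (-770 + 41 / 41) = 32797 / 3845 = 8.53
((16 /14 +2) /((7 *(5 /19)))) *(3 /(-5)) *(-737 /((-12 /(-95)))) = 2926627 /490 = 5972.71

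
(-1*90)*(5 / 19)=-450 / 19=-23.68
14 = 14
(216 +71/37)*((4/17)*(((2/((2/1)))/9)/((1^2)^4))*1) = 32252/5661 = 5.70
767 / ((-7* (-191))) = 767 / 1337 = 0.57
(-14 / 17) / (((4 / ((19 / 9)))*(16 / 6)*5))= -133 / 4080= -0.03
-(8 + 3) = -11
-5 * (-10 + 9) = 5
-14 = -14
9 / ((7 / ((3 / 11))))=27 / 77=0.35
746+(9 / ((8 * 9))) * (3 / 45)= 89521 / 120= 746.01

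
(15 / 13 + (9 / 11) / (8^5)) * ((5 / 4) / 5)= 5406837 / 18743296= 0.29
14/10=7/5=1.40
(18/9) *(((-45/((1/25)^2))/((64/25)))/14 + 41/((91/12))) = -1296807/832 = -1558.66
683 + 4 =687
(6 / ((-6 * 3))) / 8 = -1 / 24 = -0.04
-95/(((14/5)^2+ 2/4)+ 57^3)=-4750/9260067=-0.00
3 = 3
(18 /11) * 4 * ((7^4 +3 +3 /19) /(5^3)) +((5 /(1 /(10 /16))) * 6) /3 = 13808677 /104500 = 132.14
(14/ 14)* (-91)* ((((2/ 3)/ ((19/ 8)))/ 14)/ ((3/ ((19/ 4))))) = -26/ 9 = -2.89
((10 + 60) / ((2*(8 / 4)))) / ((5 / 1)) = 3.50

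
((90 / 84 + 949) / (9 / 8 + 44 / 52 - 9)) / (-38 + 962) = -172913 / 1182027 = -0.15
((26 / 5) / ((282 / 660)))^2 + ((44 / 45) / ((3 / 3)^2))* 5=153.00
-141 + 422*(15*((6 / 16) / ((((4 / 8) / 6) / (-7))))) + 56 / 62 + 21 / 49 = -43299023 / 217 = -199534.67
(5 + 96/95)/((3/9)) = 1713/95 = 18.03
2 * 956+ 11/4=7659/4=1914.75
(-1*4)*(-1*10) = 40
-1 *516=-516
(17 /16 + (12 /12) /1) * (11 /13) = 363 /208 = 1.75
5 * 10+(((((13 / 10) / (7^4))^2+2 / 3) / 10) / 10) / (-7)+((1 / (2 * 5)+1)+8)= 71545792250293 / 1210608210000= 59.10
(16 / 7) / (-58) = -8 / 203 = -0.04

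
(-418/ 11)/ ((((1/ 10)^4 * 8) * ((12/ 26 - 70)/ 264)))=20377500/ 113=180331.86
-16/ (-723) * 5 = 80/ 723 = 0.11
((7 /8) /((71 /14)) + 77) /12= 21917 /3408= 6.43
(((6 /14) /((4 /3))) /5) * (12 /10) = 27 /350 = 0.08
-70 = -70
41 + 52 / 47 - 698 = -30827 / 47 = -655.89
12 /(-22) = -6 /11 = -0.55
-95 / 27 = -3.52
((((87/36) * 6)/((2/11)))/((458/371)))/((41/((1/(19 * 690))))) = 118349/984718320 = 0.00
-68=-68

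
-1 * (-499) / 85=5.87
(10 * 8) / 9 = 80 / 9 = 8.89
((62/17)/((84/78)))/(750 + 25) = 13/2975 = 0.00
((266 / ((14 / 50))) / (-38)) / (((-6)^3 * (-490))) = -5 / 21168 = -0.00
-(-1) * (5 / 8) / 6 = 5 / 48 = 0.10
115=115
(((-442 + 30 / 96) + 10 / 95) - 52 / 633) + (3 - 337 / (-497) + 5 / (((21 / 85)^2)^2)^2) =61973699649288752248939 / 172253773850490864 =359781.38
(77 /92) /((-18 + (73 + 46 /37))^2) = 105413 /398411612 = 0.00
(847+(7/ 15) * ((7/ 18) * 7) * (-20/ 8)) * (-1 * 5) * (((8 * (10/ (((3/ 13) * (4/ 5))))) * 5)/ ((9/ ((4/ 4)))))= -740455625/ 729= -1015714.16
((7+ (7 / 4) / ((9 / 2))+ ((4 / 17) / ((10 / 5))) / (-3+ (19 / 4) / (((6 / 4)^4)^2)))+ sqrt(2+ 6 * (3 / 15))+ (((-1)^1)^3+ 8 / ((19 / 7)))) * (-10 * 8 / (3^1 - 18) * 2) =118.22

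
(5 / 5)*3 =3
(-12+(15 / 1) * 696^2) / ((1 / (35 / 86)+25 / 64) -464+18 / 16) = -5425450240 / 343487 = -15795.21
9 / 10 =0.90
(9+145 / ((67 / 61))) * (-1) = -9448 / 67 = -141.01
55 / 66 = 0.83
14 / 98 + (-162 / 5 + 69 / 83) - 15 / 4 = -408743 / 11620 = -35.18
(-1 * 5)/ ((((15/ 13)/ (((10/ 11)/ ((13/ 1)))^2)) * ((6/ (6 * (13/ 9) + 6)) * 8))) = -25/ 3861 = -0.01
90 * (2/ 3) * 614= 36840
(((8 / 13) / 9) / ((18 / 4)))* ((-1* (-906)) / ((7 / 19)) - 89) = 265456 / 7371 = 36.01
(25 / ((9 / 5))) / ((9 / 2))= 3.09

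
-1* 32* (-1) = 32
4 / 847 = 0.00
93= 93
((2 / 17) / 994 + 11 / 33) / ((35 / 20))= 0.19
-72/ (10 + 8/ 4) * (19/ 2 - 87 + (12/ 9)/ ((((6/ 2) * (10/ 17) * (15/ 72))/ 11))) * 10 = 11282/ 5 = 2256.40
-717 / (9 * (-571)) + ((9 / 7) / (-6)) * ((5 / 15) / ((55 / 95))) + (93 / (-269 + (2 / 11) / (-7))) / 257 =6928262141 / 468139072170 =0.01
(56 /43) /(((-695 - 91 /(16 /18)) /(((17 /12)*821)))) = -1563184 /822891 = -1.90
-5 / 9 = -0.56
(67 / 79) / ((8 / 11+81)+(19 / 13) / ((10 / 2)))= 47905 / 4632876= 0.01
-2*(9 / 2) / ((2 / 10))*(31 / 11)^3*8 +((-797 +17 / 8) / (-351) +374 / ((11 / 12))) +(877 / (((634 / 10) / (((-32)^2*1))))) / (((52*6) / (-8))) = -9490734038719 / 1184771016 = -8010.61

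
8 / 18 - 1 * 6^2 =-320 / 9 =-35.56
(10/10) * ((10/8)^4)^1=625/256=2.44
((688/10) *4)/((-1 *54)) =-688/135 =-5.10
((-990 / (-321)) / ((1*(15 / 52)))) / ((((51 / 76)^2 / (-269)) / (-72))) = 14219865088 / 30923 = 459847.53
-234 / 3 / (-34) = 39 / 17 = 2.29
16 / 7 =2.29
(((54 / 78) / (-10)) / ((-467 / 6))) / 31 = 27 / 941005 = 0.00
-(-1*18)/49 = 18/49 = 0.37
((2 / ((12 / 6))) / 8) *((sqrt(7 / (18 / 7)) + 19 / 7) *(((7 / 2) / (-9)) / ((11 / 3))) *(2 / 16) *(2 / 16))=-19 / 33792 - 49 *sqrt(2) / 202752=-0.00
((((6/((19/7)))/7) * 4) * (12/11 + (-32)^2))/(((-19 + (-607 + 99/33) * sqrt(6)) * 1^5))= 270624/24073885 -163456896 * sqrt(6)/457403815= -0.86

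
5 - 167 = -162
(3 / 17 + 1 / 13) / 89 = 56 / 19669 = 0.00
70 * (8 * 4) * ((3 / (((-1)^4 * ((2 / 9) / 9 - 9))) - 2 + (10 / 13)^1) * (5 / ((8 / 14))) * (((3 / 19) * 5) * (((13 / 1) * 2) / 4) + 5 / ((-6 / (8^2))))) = 796510141000 / 538707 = 1478559.11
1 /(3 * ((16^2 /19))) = 19 /768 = 0.02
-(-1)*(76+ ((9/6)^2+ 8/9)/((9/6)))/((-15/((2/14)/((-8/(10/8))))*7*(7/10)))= 21085/889056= 0.02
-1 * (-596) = 596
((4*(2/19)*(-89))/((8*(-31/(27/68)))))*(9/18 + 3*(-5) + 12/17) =-1127007/1361768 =-0.83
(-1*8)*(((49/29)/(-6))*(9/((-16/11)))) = -1617/116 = -13.94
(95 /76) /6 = 5 /24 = 0.21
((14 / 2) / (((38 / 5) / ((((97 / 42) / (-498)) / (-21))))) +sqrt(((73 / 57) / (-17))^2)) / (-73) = -3061981 / 2959070184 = -0.00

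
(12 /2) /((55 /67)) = 402 /55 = 7.31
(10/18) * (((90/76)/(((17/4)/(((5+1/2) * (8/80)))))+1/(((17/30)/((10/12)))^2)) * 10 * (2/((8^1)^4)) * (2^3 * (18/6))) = 635825/4217088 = 0.15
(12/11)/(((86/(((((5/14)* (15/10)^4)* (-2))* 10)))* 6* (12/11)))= -675/9632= -0.07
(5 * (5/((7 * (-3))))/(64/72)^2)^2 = 455625/200704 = 2.27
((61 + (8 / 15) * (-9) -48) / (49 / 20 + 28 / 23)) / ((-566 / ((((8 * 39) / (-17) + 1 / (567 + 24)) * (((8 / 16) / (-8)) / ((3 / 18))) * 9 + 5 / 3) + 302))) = -27710655691 / 19186595148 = -1.44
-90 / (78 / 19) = -285 / 13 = -21.92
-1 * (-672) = 672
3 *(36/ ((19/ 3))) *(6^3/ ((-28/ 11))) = -192456/ 133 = -1447.04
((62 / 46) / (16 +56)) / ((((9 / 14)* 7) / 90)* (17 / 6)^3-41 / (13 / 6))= -780 / 741083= -0.00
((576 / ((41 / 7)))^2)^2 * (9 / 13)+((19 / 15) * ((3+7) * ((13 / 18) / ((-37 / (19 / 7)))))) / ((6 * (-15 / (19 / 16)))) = 23952487576652300749411 / 369917433718560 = 64750902.21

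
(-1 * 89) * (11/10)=-979/10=-97.90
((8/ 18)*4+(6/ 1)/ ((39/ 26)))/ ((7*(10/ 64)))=1664/ 315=5.28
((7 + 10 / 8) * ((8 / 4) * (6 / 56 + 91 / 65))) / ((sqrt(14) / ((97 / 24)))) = 225137 * sqrt(14) / 31360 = 26.86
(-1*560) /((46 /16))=-4480 /23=-194.78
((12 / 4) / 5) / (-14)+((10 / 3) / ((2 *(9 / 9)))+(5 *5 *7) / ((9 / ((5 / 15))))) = 15319 / 1890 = 8.11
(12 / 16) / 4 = 3 / 16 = 0.19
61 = 61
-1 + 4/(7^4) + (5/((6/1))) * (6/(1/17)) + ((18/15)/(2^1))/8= 8074723/96040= 84.08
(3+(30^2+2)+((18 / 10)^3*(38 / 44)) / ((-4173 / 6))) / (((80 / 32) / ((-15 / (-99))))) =3461823548 / 63116625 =54.85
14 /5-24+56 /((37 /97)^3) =250179222 /253265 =987.82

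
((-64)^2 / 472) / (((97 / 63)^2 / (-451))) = -916489728 / 555131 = -1650.94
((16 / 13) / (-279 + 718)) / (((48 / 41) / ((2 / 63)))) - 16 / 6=-2876246 / 1078623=-2.67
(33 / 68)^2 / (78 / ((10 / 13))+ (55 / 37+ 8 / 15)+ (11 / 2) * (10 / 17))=54945 / 24882832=0.00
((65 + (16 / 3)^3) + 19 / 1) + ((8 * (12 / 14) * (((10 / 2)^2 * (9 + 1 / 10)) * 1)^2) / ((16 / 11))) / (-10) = -5219353 / 216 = -24163.67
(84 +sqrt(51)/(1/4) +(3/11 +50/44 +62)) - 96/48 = 4 *sqrt(51) +3199/22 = 173.97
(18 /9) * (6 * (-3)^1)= -36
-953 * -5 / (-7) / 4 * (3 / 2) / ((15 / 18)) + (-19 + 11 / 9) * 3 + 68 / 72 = -90395 / 252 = -358.71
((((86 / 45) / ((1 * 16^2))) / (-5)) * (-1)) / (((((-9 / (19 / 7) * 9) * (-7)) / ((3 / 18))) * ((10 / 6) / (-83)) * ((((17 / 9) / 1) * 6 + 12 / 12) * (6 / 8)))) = -0.00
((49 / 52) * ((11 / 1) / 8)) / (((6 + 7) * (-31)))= -539 / 167648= -0.00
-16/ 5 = -3.20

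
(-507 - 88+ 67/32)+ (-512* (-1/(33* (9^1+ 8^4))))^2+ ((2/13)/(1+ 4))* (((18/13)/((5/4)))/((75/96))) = -1470906122389510381/2481023593620000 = -592.86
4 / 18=0.22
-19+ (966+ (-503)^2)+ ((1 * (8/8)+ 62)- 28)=253991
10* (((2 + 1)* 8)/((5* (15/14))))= 224/5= 44.80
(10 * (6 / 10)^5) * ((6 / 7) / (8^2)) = 729 / 70000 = 0.01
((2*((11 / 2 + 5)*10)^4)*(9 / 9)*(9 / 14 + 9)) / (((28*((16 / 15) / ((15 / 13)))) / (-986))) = -37147049296875 / 416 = -89295791579.03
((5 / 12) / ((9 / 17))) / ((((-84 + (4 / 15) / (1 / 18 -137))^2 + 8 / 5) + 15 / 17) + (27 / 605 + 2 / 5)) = 1562349353125 / 14013344476054368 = 0.00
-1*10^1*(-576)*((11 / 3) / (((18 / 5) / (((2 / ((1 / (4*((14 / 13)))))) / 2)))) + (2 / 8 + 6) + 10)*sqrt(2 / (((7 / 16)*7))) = 96062.92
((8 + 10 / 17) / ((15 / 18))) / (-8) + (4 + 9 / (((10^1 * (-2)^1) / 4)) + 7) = 269 / 34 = 7.91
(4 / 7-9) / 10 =-59 / 70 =-0.84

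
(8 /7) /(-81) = -0.01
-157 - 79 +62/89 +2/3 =-62648/267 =-234.64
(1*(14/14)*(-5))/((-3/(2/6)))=0.56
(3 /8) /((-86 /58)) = -87 /344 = -0.25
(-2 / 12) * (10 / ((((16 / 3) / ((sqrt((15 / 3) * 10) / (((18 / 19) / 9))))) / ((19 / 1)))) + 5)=-9025 * sqrt(2) / 32 - 5 / 6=-399.69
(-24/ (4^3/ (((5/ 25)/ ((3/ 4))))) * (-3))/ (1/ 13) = 39/ 10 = 3.90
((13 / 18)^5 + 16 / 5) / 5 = 32089553 / 47239200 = 0.68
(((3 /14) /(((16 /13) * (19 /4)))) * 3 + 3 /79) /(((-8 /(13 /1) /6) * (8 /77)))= -5334615 /384256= -13.88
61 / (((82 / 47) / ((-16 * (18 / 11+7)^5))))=-177474395825000 / 6603091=-26877472.36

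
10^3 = 1000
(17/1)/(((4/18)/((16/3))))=408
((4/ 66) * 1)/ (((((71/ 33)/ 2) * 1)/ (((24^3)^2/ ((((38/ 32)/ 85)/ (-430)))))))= -447028081459200/ 1349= -331377376915.64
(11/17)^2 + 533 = 533.42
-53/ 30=-1.77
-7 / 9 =-0.78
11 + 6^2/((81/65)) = 39.89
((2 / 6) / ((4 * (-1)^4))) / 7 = 1 / 84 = 0.01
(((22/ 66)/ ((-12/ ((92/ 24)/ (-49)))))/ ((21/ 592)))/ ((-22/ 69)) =-19573/ 101871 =-0.19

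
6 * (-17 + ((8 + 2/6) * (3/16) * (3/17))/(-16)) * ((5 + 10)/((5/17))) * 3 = -1999593/128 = -15621.82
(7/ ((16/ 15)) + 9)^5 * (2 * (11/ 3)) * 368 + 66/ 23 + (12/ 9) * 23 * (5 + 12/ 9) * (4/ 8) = 16709611976845321/ 6782976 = 2463463231.60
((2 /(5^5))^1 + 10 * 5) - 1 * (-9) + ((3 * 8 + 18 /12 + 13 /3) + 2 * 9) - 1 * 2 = 1965637 /18750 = 104.83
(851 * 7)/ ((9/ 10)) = 59570/ 9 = 6618.89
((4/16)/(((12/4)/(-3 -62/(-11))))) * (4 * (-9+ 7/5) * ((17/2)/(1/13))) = -121771/165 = -738.01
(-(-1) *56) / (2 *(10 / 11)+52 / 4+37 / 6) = 3696 / 1385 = 2.67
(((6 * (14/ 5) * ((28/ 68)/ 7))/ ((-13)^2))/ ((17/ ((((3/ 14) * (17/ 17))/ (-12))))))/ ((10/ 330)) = -99/ 488410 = -0.00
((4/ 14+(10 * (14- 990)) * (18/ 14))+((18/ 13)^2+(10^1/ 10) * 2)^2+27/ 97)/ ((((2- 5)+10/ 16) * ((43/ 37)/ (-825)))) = -3123766849123800/ 833895517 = -3745993.10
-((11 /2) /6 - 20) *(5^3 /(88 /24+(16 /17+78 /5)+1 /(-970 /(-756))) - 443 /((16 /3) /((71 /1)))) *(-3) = 11205904256109 /33223616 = 337287.32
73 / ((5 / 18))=1314 / 5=262.80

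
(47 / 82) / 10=47 / 820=0.06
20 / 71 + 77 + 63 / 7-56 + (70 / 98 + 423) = 225636 / 497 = 454.00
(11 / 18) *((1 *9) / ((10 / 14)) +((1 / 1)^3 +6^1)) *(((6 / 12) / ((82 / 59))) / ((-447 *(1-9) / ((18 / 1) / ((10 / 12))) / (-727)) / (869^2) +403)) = 356302328503 / 33322631568220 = 0.01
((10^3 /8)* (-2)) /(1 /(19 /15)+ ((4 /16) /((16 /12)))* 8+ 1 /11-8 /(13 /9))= 1358500 /17161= 79.16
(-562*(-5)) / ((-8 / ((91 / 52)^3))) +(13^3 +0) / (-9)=-2126.59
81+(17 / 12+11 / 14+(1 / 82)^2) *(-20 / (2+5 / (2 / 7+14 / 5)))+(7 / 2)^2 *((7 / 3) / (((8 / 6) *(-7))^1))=65.77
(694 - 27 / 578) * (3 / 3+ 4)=2005525 / 578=3469.77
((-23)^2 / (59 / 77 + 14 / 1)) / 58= 40733 / 65946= 0.62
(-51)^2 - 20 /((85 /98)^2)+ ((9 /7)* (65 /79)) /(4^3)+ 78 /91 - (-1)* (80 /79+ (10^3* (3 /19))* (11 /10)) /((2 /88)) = 9971407521847 /971687360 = 10261.95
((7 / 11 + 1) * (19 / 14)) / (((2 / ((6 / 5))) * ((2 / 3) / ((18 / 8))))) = 13851 / 3080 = 4.50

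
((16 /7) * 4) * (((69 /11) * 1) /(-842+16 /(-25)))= -18400 /270347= -0.07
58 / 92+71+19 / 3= 10759 / 138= 77.96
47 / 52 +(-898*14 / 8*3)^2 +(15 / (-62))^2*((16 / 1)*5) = 277675862345 / 12493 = 22226515.84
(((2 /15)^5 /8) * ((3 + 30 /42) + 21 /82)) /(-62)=-2279 /6756159375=-0.00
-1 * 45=-45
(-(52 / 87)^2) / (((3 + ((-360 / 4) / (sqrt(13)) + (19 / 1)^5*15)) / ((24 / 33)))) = -290132796928 / 41475405401709246693 - 54080*sqrt(13) / 41475405401709246693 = -0.00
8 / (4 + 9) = 0.62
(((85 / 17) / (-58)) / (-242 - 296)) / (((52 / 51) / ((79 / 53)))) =20145 / 85998224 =0.00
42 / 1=42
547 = 547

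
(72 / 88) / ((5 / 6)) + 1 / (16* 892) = 770743 / 784960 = 0.98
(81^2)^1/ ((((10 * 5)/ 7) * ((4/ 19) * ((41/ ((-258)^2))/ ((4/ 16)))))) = 14521152933/ 8200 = 1770872.31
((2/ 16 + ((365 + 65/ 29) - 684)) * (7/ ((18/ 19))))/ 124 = -9770047/ 517824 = -18.87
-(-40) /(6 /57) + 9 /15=1903 /5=380.60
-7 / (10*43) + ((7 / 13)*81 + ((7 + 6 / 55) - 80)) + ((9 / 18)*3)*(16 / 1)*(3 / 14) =-10394431 / 430430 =-24.15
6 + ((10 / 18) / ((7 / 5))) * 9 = 67 / 7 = 9.57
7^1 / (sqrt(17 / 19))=7 * sqrt(323) / 17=7.40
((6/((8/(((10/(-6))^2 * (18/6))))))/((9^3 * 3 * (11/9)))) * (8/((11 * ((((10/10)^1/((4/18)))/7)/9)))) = 700/29403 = 0.02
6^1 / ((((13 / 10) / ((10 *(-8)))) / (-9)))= 43200 / 13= 3323.08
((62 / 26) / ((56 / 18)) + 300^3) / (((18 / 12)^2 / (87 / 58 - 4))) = -30000000.85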